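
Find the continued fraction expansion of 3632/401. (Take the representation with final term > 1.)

3632 = 9·401 + 23
401 = 17·23 + 10
23 = 2·10 + 3
10 = 3·3 + 1
3 = 3·1 + 0  (stop)
So 3632/401 = [9; 17, 2, 3, 3].

[9; 17, 2, 3, 3]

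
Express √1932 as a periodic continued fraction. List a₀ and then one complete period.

[43; 1, 20, 1, 86]

a₀ = ⌊√1932⌋ = 43.
With m₀=0, d₀=1 and mₖ₊₁ = dₖaₖ − mₖ, dₖ₊₁ = (n − mₖ₊₁²)/dₖ, aₖ₊₁ = ⌊(a₀+mₖ₊₁)/dₖ₊₁⌋:
  k=1: m=43, d=83, a=1
  k=2: m=40, d=4, a=20
  k=3: m=40, d=83, a=1
  k=4: m=43, d=1, a=86
d=1 and a=2a₀=86 at k=4, so the next step gives (m, d) = (43, 83) again — its k=1 value — and the period has length 4.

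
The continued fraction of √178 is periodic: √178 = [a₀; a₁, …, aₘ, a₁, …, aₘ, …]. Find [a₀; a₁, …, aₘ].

[13; 2, 1, 12, 1, 2, 26]

a₀ = ⌊√178⌋ = 13.
With m₀=0, d₀=1 and mₖ₊₁ = dₖaₖ − mₖ, dₖ₊₁ = (n − mₖ₊₁²)/dₖ, aₖ₊₁ = ⌊(a₀+mₖ₊₁)/dₖ₊₁⌋:
  k=1: m=13, d=9, a=2
  k=2: m=5, d=17, a=1
  k=3: m=12, d=2, a=12
  k=4: m=12, d=17, a=1
  k=5: m=5, d=9, a=2
  k=6: m=13, d=1, a=26
d=1 and a=2a₀=26 at k=6, so the next step gives (m, d) = (13, 9) again — its k=1 value — and the period has length 6.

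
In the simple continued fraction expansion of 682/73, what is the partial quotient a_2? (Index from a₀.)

1

682 = 9·73 + 25   →  a_0 = 9
73 = 2·25 + 23   →  a_1 = 2
25 = 1·23 + 2   →  a_2 = 1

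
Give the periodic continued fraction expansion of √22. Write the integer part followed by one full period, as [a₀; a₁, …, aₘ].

[4; 1, 2, 4, 2, 1, 8]

a₀ = ⌊√22⌋ = 4.
With m₀=0, d₀=1 and mₖ₊₁ = dₖaₖ − mₖ, dₖ₊₁ = (n − mₖ₊₁²)/dₖ, aₖ₊₁ = ⌊(a₀+mₖ₊₁)/dₖ₊₁⌋:
  k=1: m=4, d=6, a=1
  k=2: m=2, d=3, a=2
  k=3: m=4, d=2, a=4
  k=4: m=4, d=3, a=2
  k=5: m=2, d=6, a=1
  k=6: m=4, d=1, a=8
d=1 and a=2a₀=8 at k=6, so the next step gives (m, d) = (4, 6) again — its k=1 value — and the period has length 6.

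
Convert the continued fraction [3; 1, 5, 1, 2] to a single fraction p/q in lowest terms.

Using pₖ = aₖpₖ₋₁ + pₖ₋₂ and qₖ = aₖqₖ₋₁ + qₖ₋₂:
  k=0: a=3, p=3, q=1
  k=1: a=1, p=4, q=1
  k=2: a=5, p=23, q=6
  k=3: a=1, p=27, q=7
  k=4: a=2, p=77, q=20

77/20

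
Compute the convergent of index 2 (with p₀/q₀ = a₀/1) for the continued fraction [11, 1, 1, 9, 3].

Using pₖ = aₖpₖ₋₁ + pₖ₋₂, qₖ = aₖqₖ₋₁ + qₖ₋₂ (with p₋₁=1, p₋₂=0, q₋₁=0, q₋₂=1):
  k=0: a=11, p=11, q=1
  k=1: a=1, p=12, q=1
  k=2: a=1, p=23, q=2

23/2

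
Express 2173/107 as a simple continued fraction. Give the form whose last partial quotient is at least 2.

[20; 3, 4, 8]

2173 = 20×107 + 33
107 = 3×33 + 8
33 = 4×8 + 1
8 = 8×1 + 0  (stop)
So 2173/107 = [20; 3, 4, 8].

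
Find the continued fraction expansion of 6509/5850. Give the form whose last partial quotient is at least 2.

[1; 8, 1, 7, 7, 2, 1, 3]

6509 = 1*5850 + 659
5850 = 8*659 + 578
659 = 1*578 + 81
578 = 7*81 + 11
81 = 7*11 + 4
11 = 2*4 + 3
4 = 1*3 + 1
3 = 3*1 + 0  (stop)
So 6509/5850 = [1; 8, 1, 7, 7, 2, 1, 3].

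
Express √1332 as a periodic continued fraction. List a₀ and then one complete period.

a₀ = ⌊√1332⌋ = 36.
With m₀=0, d₀=1 and mₖ₊₁ = dₖaₖ − mₖ, dₖ₊₁ = (n − mₖ₊₁²)/dₖ, aₖ₊₁ = ⌊(a₀+mₖ₊₁)/dₖ₊₁⌋:
  k=1: m=36, d=36, a=2
  k=2: m=36, d=1, a=72
d=1 and a=2a₀=72 at k=2, so the next step gives (m, d) = (36, 36) again — its k=1 value — and the period has length 2.

[36; 2, 72]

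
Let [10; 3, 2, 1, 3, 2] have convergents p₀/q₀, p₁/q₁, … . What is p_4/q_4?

Using pₖ = aₖpₖ₋₁ + pₖ₋₂, qₖ = aₖqₖ₋₁ + qₖ₋₂ (with p₋₁=1, p₋₂=0, q₋₁=0, q₋₂=1):
  k=0: a=10, p=10, q=1
  k=1: a=3, p=31, q=3
  k=2: a=2, p=72, q=7
  k=3: a=1, p=103, q=10
  k=4: a=3, p=381, q=37

381/37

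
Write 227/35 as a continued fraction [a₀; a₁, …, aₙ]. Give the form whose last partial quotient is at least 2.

[6; 2, 17]

227 = 6·35 + 17
35 = 2·17 + 1
17 = 17·1 + 0  (stop)
So 227/35 = [6; 2, 17].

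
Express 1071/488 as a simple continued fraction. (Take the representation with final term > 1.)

1071 = 2×488 + 95
488 = 5×95 + 13
95 = 7×13 + 4
13 = 3×4 + 1
4 = 4×1 + 0  (stop)
So 1071/488 = [2; 5, 7, 3, 4].

[2; 5, 7, 3, 4]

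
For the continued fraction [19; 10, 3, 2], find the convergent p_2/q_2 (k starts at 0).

Using pₖ = aₖpₖ₋₁ + pₖ₋₂, qₖ = aₖqₖ₋₁ + qₖ₋₂ (with p₋₁=1, p₋₂=0, q₋₁=0, q₋₂=1):
  k=0: a=19, p=19, q=1
  k=1: a=10, p=191, q=10
  k=2: a=3, p=592, q=31

592/31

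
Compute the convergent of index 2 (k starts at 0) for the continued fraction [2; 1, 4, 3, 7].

Using pₖ = aₖpₖ₋₁ + pₖ₋₂, qₖ = aₖqₖ₋₁ + qₖ₋₂ (with p₋₁=1, p₋₂=0, q₋₁=0, q₋₂=1):
  k=0: a=2, p=2, q=1
  k=1: a=1, p=3, q=1
  k=2: a=4, p=14, q=5

14/5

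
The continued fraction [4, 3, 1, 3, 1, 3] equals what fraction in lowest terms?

307/72

Using pₖ = aₖpₖ₋₁ + pₖ₋₂ and qₖ = aₖqₖ₋₁ + qₖ₋₂:
  k=0: a=4, p=4, q=1
  k=1: a=3, p=13, q=3
  k=2: a=1, p=17, q=4
  k=3: a=3, p=64, q=15
  k=4: a=1, p=81, q=19
  k=5: a=3, p=307, q=72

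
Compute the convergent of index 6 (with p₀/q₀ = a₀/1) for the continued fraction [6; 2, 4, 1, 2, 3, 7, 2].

Using pₖ = aₖpₖ₋₁ + pₖ₋₂, qₖ = aₖqₖ₋₁ + qₖ₋₂ (with p₋₁=1, p₋₂=0, q₋₁=0, q₋₂=1):
  k=0: a=6, p=6, q=1
  k=1: a=2, p=13, q=2
  k=2: a=4, p=58, q=9
  k=3: a=1, p=71, q=11
  k=4: a=2, p=200, q=31
  k=5: a=3, p=671, q=104
  k=6: a=7, p=4897, q=759

4897/759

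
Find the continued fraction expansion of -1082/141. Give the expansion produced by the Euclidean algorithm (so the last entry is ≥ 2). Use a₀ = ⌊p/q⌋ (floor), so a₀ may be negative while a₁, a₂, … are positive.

-1082 = -8·141 + 46
141 = 3·46 + 3
46 = 15·3 + 1
3 = 3·1 + 0  (stop)
So -1082/141 = [-8; 3, 15, 3].

[-8; 3, 15, 3]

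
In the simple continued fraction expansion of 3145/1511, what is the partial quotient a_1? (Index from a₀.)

12

3145 = 2·1511 + 123   →  a_0 = 2
1511 = 12·123 + 35   →  a_1 = 12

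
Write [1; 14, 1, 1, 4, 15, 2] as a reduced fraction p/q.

Fold from the inside: start with 2/1.
  15 + 1/2 = 31/2
  4 + 2/31 = 126/31
  1 + 31/126 = 157/126
  1 + 126/157 = 283/157
  14 + 157/283 = 4119/283
  1 + 283/4119 = 4402/4119

4402/4119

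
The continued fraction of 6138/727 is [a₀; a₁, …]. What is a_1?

2

6138 = 8·727 + 322   →  a_0 = 8
727 = 2·322 + 83   →  a_1 = 2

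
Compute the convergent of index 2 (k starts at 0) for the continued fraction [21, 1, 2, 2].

Using pₖ = aₖpₖ₋₁ + pₖ₋₂, qₖ = aₖqₖ₋₁ + qₖ₋₂ (with p₋₁=1, p₋₂=0, q₋₁=0, q₋₂=1):
  k=0: a=21, p=21, q=1
  k=1: a=1, p=22, q=1
  k=2: a=2, p=65, q=3

65/3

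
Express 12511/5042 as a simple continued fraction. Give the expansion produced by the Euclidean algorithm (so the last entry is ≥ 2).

12511 = 2×5042 + 2427
5042 = 2×2427 + 188
2427 = 12×188 + 171
188 = 1×171 + 17
171 = 10×17 + 1
17 = 17×1 + 0  (stop)
So 12511/5042 = [2; 2, 12, 1, 10, 17].

[2; 2, 12, 1, 10, 17]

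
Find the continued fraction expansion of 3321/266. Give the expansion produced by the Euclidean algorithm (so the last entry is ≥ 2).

3321 = 12*266 + 129
266 = 2*129 + 8
129 = 16*8 + 1
8 = 8*1 + 0  (stop)
So 3321/266 = [12; 2, 16, 8].

[12; 2, 16, 8]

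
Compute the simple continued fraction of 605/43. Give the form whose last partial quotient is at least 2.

[14; 14, 3]

605 = 14×43 + 3
43 = 14×3 + 1
3 = 3×1 + 0  (stop)
So 605/43 = [14; 14, 3].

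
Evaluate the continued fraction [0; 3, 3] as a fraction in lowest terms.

3/10

Fold from the inside: start with 3/1.
  3 + 1/3 = 10/3
  0 + 3/10 = 3/10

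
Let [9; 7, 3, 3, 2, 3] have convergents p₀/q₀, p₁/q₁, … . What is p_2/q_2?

201/22

Using pₖ = aₖpₖ₋₁ + pₖ₋₂, qₖ = aₖqₖ₋₁ + qₖ₋₂ (with p₋₁=1, p₋₂=0, q₋₁=0, q₋₂=1):
  k=0: a=9, p=9, q=1
  k=1: a=7, p=64, q=7
  k=2: a=3, p=201, q=22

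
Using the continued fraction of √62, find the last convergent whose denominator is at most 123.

√62 = [7; 1, 6, 1, 14, …] (period length 4).
Convergents:
  p_0/q_0 = 7/1
  p_1/q_1 = 8/1
  p_2/q_2 = 55/7
  p_3/q_3 = 63/8
  p_4/q_4 = 937/119
  p_5/q_5 = 1000/127
q_4 = 119 ≤ 123 < 127 = q_5, so the answer is 937/119.

937/119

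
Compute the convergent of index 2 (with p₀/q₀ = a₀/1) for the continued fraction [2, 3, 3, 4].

Using pₖ = aₖpₖ₋₁ + pₖ₋₂, qₖ = aₖqₖ₋₁ + qₖ₋₂ (with p₋₁=1, p₋₂=0, q₋₁=0, q₋₂=1):
  k=0: a=2, p=2, q=1
  k=1: a=3, p=7, q=3
  k=2: a=3, p=23, q=10

23/10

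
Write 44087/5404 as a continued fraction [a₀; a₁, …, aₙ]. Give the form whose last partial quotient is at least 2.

[8; 6, 3, 8, 3, 3, 3]

44087 = 8×5404 + 855
5404 = 6×855 + 274
855 = 3×274 + 33
274 = 8×33 + 10
33 = 3×10 + 3
10 = 3×3 + 1
3 = 3×1 + 0  (stop)
So 44087/5404 = [8; 6, 3, 8, 3, 3, 3].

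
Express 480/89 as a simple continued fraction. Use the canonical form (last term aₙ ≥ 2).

480 = 5×89 + 35
89 = 2×35 + 19
35 = 1×19 + 16
19 = 1×16 + 3
16 = 5×3 + 1
3 = 3×1 + 0  (stop)
So 480/89 = [5; 2, 1, 1, 5, 3].

[5; 2, 1, 1, 5, 3]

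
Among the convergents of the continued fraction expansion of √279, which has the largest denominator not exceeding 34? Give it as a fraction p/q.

√279 = [16; 1, 2, 2, 1, 2, 2, 1, 32, …] (period length 8).
Convergents:
  p_0/q_0 = 16/1
  p_1/q_1 = 17/1
  p_2/q_2 = 50/3
  p_3/q_3 = 117/7
  p_4/q_4 = 167/10
  p_5/q_5 = 451/27
  p_6/q_6 = 1069/64
q_5 = 27 ≤ 34 < 64 = q_6, so the answer is 451/27.

451/27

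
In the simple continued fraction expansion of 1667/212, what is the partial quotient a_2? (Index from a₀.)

6

1667 = 7·212 + 183   →  a_0 = 7
212 = 1·183 + 29   →  a_1 = 1
183 = 6·29 + 9   →  a_2 = 6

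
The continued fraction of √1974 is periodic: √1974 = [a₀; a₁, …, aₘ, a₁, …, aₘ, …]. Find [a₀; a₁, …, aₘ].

[44; 2, 3, 17, 2, 17, 3, 2, 88]

a₀ = ⌊√1974⌋ = 44.
With m₀=0, d₀=1 and mₖ₊₁ = dₖaₖ − mₖ, dₖ₊₁ = (n − mₖ₊₁²)/dₖ, aₖ₊₁ = ⌊(a₀+mₖ₊₁)/dₖ₊₁⌋:
  k=1: m=44, d=38, a=2
  k=2: m=32, d=25, a=3
  k=3: m=43, d=5, a=17
  k=4: m=42, d=42, a=2
  k=5: m=42, d=5, a=17
  k=6: m=43, d=25, a=3
  k=7: m=32, d=38, a=2
  k=8: m=44, d=1, a=88
d=1 and a=2a₀=88 at k=8, so the next step gives (m, d) = (44, 38) again — its k=1 value — and the period has length 8.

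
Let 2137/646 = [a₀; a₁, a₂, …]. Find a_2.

4

2137 = 3·646 + 199   →  a_0 = 3
646 = 3·199 + 49   →  a_1 = 3
199 = 4·49 + 3   →  a_2 = 4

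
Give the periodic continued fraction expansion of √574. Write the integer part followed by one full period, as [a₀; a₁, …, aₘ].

[23; 1, 22, 1, 46]

a₀ = ⌊√574⌋ = 23.
With m₀=0, d₀=1 and mₖ₊₁ = dₖaₖ − mₖ, dₖ₊₁ = (n − mₖ₊₁²)/dₖ, aₖ₊₁ = ⌊(a₀+mₖ₊₁)/dₖ₊₁⌋:
  k=1: m=23, d=45, a=1
  k=2: m=22, d=2, a=22
  k=3: m=22, d=45, a=1
  k=4: m=23, d=1, a=46
d=1 and a=2a₀=46 at k=4, so the next step gives (m, d) = (23, 45) again — its k=1 value — and the period has length 4.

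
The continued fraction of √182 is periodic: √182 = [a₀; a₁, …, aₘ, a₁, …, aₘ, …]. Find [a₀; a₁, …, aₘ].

[13; 2, 26]

a₀ = ⌊√182⌋ = 13.
With m₀=0, d₀=1 and mₖ₊₁ = dₖaₖ − mₖ, dₖ₊₁ = (n − mₖ₊₁²)/dₖ, aₖ₊₁ = ⌊(a₀+mₖ₊₁)/dₖ₊₁⌋:
  k=1: m=13, d=13, a=2
  k=2: m=13, d=1, a=26
d=1 and a=2a₀=26 at k=2, so the next step gives (m, d) = (13, 13) again — its k=1 value — and the period has length 2.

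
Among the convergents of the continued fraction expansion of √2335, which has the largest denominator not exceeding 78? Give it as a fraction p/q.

√2335 = [48; 3, 9, 3, 96, …] (period length 4).
Convergents:
  p_0/q_0 = 48/1
  p_1/q_1 = 145/3
  p_2/q_2 = 1353/28
  p_3/q_3 = 4204/87
q_2 = 28 ≤ 78 < 87 = q_3, so the answer is 1353/28.

1353/28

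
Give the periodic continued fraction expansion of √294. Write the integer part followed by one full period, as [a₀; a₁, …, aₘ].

[17; 6, 1, 4, 1, 6, 34]

a₀ = ⌊√294⌋ = 17.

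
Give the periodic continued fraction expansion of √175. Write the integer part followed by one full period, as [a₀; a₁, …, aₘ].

[13; 4, 2, 1, 2, 4, 26]

a₀ = ⌊√175⌋ = 13.
With m₀=0, d₀=1 and mₖ₊₁ = dₖaₖ − mₖ, dₖ₊₁ = (n − mₖ₊₁²)/dₖ, aₖ₊₁ = ⌊(a₀+mₖ₊₁)/dₖ₊₁⌋:
  k=1: m=13, d=6, a=4
  k=2: m=11, d=9, a=2
  k=3: m=7, d=14, a=1
  k=4: m=7, d=9, a=2
  k=5: m=11, d=6, a=4
  k=6: m=13, d=1, a=26
d=1 and a=2a₀=26 at k=6, so the next step gives (m, d) = (13, 6) again — its k=1 value — and the period has length 6.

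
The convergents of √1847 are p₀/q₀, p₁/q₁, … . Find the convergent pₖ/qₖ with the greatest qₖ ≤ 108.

√1847 = [42; 1, 41, 1, 84, …] (period length 4).
Convergents:
  p_0/q_0 = 42/1
  p_1/q_1 = 43/1
  p_2/q_2 = 1805/42
  p_3/q_3 = 1848/43
  p_4/q_4 = 157037/3654
q_3 = 43 ≤ 108 < 3654 = q_4, so the answer is 1848/43.

1848/43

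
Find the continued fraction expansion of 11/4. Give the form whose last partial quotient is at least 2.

11 = 2·4 + 3
4 = 1·3 + 1
3 = 3·1 + 0  (stop)
So 11/4 = [2; 1, 3].

[2; 1, 3]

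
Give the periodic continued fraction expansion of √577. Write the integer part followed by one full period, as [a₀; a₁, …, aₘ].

a₀ = ⌊√577⌋ = 24.
With m₀=0, d₀=1 and mₖ₊₁ = dₖaₖ − mₖ, dₖ₊₁ = (n − mₖ₊₁²)/dₖ, aₖ₊₁ = ⌊(a₀+mₖ₊₁)/dₖ₊₁⌋:
  k=1: m=24, d=1, a=48
d=1 and a=2a₀=48 at k=1, so the next step gives (m, d) = (24, 1) again — its k=1 value — and the period has length 1.

[24; 48]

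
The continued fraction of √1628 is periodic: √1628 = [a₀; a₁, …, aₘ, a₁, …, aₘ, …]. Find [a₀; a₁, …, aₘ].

a₀ = ⌊√1628⌋ = 40.
With m₀=0, d₀=1 and mₖ₊₁ = dₖaₖ − mₖ, dₖ₊₁ = (n − mₖ₊₁²)/dₖ, aₖ₊₁ = ⌊(a₀+mₖ₊₁)/dₖ₊₁⌋:
  k=1: m=40, d=28, a=2
  k=2: m=16, d=49, a=1
  k=3: m=33, d=11, a=6
  k=4: m=33, d=49, a=1
  k=5: m=16, d=28, a=2
  k=6: m=40, d=1, a=80
d=1 and a=2a₀=80 at k=6, so the next step gives (m, d) = (40, 28) again — its k=1 value — and the period has length 6.

[40; 2, 1, 6, 1, 2, 80]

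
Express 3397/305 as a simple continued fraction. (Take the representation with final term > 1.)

3397 = 11×305 + 42
305 = 7×42 + 11
42 = 3×11 + 9
11 = 1×9 + 2
9 = 4×2 + 1
2 = 2×1 + 0  (stop)
So 3397/305 = [11; 7, 3, 1, 4, 2].

[11; 7, 3, 1, 4, 2]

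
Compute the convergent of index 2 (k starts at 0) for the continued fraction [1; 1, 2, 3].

5/3

Using pₖ = aₖpₖ₋₁ + pₖ₋₂, qₖ = aₖqₖ₋₁ + qₖ₋₂ (with p₋₁=1, p₋₂=0, q₋₁=0, q₋₂=1):
  k=0: a=1, p=1, q=1
  k=1: a=1, p=2, q=1
  k=2: a=2, p=5, q=3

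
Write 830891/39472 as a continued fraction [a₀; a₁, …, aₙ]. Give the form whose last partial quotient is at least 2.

[21; 19, 1, 17, 3, 11, 1, 2]

830891 = 21*39472 + 1979
39472 = 19*1979 + 1871
1979 = 1*1871 + 108
1871 = 17*108 + 35
108 = 3*35 + 3
35 = 11*3 + 2
3 = 1*2 + 1
2 = 2*1 + 0  (stop)
So 830891/39472 = [21; 19, 1, 17, 3, 11, 1, 2].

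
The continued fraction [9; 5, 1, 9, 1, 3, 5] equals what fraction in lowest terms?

Using pₖ = aₖpₖ₋₁ + pₖ₋₂ and qₖ = aₖqₖ₋₁ + qₖ₋₂:
  k=0: a=9, p=9, q=1
  k=1: a=5, p=46, q=5
  k=2: a=1, p=55, q=6
  k=3: a=9, p=541, q=59
  k=4: a=1, p=596, q=65
  k=5: a=3, p=2329, q=254
  k=6: a=5, p=12241, q=1335

12241/1335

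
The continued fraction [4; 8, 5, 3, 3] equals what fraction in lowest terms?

Using pₖ = aₖpₖ₋₁ + pₖ₋₂ and qₖ = aₖqₖ₋₁ + qₖ₋₂:
  k=0: a=4, p=4, q=1
  k=1: a=8, p=33, q=8
  k=2: a=5, p=169, q=41
  k=3: a=3, p=540, q=131
  k=4: a=3, p=1789, q=434

1789/434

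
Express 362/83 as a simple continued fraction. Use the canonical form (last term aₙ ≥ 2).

[4; 2, 1, 3, 3, 2]

362 = 4*83 + 30
83 = 2*30 + 23
30 = 1*23 + 7
23 = 3*7 + 2
7 = 3*2 + 1
2 = 2*1 + 0  (stop)
So 362/83 = [4; 2, 1, 3, 3, 2].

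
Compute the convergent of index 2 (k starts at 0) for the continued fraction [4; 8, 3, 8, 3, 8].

Using pₖ = aₖpₖ₋₁ + pₖ₋₂, qₖ = aₖqₖ₋₁ + qₖ₋₂ (with p₋₁=1, p₋₂=0, q₋₁=0, q₋₂=1):
  k=0: a=4, p=4, q=1
  k=1: a=8, p=33, q=8
  k=2: a=3, p=103, q=25

103/25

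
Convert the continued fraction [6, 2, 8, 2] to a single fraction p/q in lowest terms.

Fold from the inside: start with 2/1.
  8 + 1/2 = 17/2
  2 + 2/17 = 36/17
  6 + 17/36 = 233/36

233/36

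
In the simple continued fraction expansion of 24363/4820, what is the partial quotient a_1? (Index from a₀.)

18

24363 = 5·4820 + 263   →  a_0 = 5
4820 = 18·263 + 86   →  a_1 = 18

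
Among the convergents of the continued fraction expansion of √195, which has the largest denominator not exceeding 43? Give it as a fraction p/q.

√195 = [13; 1, 26, …] (period length 2).
Convergents:
  p_0/q_0 = 13/1
  p_1/q_1 = 14/1
  p_2/q_2 = 377/27
  p_3/q_3 = 391/28
  p_4/q_4 = 10543/755
q_3 = 28 ≤ 43 < 755 = q_4, so the answer is 391/28.

391/28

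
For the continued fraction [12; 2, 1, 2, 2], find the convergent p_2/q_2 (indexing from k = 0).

37/3

Using pₖ = aₖpₖ₋₁ + pₖ₋₂, qₖ = aₖqₖ₋₁ + qₖ₋₂ (with p₋₁=1, p₋₂=0, q₋₁=0, q₋₂=1):
  k=0: a=12, p=12, q=1
  k=1: a=2, p=25, q=2
  k=2: a=1, p=37, q=3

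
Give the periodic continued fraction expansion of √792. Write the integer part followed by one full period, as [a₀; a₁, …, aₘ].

a₀ = ⌊√792⌋ = 28.

[28; 7, 56]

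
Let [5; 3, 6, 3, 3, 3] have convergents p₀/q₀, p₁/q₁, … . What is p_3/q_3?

Using pₖ = aₖpₖ₋₁ + pₖ₋₂, qₖ = aₖqₖ₋₁ + qₖ₋₂ (with p₋₁=1, p₋₂=0, q₋₁=0, q₋₂=1):
  k=0: a=5, p=5, q=1
  k=1: a=3, p=16, q=3
  k=2: a=6, p=101, q=19
  k=3: a=3, p=319, q=60

319/60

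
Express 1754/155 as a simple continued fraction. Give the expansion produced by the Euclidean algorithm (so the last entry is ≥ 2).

1754 = 11*155 + 49
155 = 3*49 + 8
49 = 6*8 + 1
8 = 8*1 + 0  (stop)
So 1754/155 = [11; 3, 6, 8].

[11; 3, 6, 8]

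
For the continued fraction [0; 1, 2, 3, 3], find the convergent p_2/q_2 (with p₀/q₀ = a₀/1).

Using pₖ = aₖpₖ₋₁ + pₖ₋₂, qₖ = aₖqₖ₋₁ + qₖ₋₂ (with p₋₁=1, p₋₂=0, q₋₁=0, q₋₂=1):
  k=0: a=0, p=0, q=1
  k=1: a=1, p=1, q=1
  k=2: a=2, p=2, q=3

2/3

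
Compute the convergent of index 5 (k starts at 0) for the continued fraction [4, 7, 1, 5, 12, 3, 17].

Using pₖ = aₖpₖ₋₁ + pₖ₋₂, qₖ = aₖqₖ₋₁ + qₖ₋₂ (with p₋₁=1, p₋₂=0, q₋₁=0, q₋₂=1):
  k=0: a=4, p=4, q=1
  k=1: a=7, p=29, q=7
  k=2: a=1, p=33, q=8
  k=3: a=5, p=194, q=47
  k=4: a=12, p=2361, q=572
  k=5: a=3, p=7277, q=1763

7277/1763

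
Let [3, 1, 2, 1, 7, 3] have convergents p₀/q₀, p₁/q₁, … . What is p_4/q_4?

116/31

Using pₖ = aₖpₖ₋₁ + pₖ₋₂, qₖ = aₖqₖ₋₁ + qₖ₋₂ (with p₋₁=1, p₋₂=0, q₋₁=0, q₋₂=1):
  k=0: a=3, p=3, q=1
  k=1: a=1, p=4, q=1
  k=2: a=2, p=11, q=3
  k=3: a=1, p=15, q=4
  k=4: a=7, p=116, q=31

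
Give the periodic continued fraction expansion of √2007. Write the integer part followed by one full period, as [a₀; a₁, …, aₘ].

a₀ = ⌊√2007⌋ = 44.
With m₀=0, d₀=1 and mₖ₊₁ = dₖaₖ − mₖ, dₖ₊₁ = (n − mₖ₊₁²)/dₖ, aₖ₊₁ = ⌊(a₀+mₖ₊₁)/dₖ₊₁⌋:
  k=1: m=44, d=71, a=1
  k=2: m=27, d=18, a=3
  k=3: m=27, d=71, a=1
  k=4: m=44, d=1, a=88
d=1 and a=2a₀=88 at k=4, so the next step gives (m, d) = (44, 71) again — its k=1 value — and the period has length 4.

[44; 1, 3, 1, 88]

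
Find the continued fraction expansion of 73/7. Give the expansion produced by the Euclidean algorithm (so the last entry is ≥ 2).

73 = 10·7 + 3
7 = 2·3 + 1
3 = 3·1 + 0  (stop)
So 73/7 = [10; 2, 3].

[10; 2, 3]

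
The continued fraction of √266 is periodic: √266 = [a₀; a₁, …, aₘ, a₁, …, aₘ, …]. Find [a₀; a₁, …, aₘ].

a₀ = ⌊√266⌋ = 16.
With m₀=0, d₀=1 and mₖ₊₁ = dₖaₖ − mₖ, dₖ₊₁ = (n − mₖ₊₁²)/dₖ, aₖ₊₁ = ⌊(a₀+mₖ₊₁)/dₖ₊₁⌋:
  k=1: m=16, d=10, a=3
  k=2: m=14, d=7, a=4
  k=3: m=14, d=10, a=3
  k=4: m=16, d=1, a=32
d=1 and a=2a₀=32 at k=4, so the next step gives (m, d) = (16, 10) again — its k=1 value — and the period has length 4.

[16; 3, 4, 3, 32]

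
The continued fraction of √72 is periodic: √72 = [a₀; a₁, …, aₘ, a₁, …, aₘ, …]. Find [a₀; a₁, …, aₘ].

a₀ = ⌊√72⌋ = 8.
With m₀=0, d₀=1 and mₖ₊₁ = dₖaₖ − mₖ, dₖ₊₁ = (n − mₖ₊₁²)/dₖ, aₖ₊₁ = ⌊(a₀+mₖ₊₁)/dₖ₊₁⌋:
  k=1: m=8, d=8, a=2
  k=2: m=8, d=1, a=16
d=1 and a=2a₀=16 at k=2, so the next step gives (m, d) = (8, 8) again — its k=1 value — and the period has length 2.

[8; 2, 16]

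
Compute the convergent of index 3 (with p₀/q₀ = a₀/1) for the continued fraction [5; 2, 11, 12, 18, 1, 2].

Using pₖ = aₖpₖ₋₁ + pₖ₋₂, qₖ = aₖqₖ₋₁ + qₖ₋₂ (with p₋₁=1, p₋₂=0, q₋₁=0, q₋₂=1):
  k=0: a=5, p=5, q=1
  k=1: a=2, p=11, q=2
  k=2: a=11, p=126, q=23
  k=3: a=12, p=1523, q=278

1523/278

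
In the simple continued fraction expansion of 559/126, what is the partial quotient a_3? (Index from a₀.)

2

559 = 4·126 + 55   →  a_0 = 4
126 = 2·55 + 16   →  a_1 = 2
55 = 3·16 + 7   →  a_2 = 3
16 = 2·7 + 2   →  a_3 = 2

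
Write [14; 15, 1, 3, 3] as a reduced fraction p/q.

2883/205

Fold from the inside: start with 3/1.
  3 + 1/3 = 10/3
  1 + 3/10 = 13/10
  15 + 10/13 = 205/13
  14 + 13/205 = 2883/205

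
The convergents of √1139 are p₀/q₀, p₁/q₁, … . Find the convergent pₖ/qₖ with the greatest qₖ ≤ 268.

9011/267

√1139 = [33; 1, 2, 1, 66, …] (period length 4).
Convergents:
  p_0/q_0 = 33/1
  p_1/q_1 = 34/1
  p_2/q_2 = 101/3
  p_3/q_3 = 135/4
  p_4/q_4 = 9011/267
  p_5/q_5 = 9146/271
q_4 = 267 ≤ 268 < 271 = q_5, so the answer is 9011/267.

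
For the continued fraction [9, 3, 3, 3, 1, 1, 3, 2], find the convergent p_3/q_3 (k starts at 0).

307/33

Using pₖ = aₖpₖ₋₁ + pₖ₋₂, qₖ = aₖqₖ₋₁ + qₖ₋₂ (with p₋₁=1, p₋₂=0, q₋₁=0, q₋₂=1):
  k=0: a=9, p=9, q=1
  k=1: a=3, p=28, q=3
  k=2: a=3, p=93, q=10
  k=3: a=3, p=307, q=33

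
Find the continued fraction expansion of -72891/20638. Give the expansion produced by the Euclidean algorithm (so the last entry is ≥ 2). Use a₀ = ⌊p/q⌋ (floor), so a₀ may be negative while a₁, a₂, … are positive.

-72891 = -4×20638 + 9661
20638 = 2×9661 + 1316
9661 = 7×1316 + 449
1316 = 2×449 + 418
449 = 1×418 + 31
418 = 13×31 + 15
31 = 2×15 + 1
15 = 15×1 + 0  (stop)
So -72891/20638 = [-4; 2, 7, 2, 1, 13, 2, 15].

[-4; 2, 7, 2, 1, 13, 2, 15]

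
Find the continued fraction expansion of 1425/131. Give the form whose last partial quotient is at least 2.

1425 = 10·131 + 115
131 = 1·115 + 16
115 = 7·16 + 3
16 = 5·3 + 1
3 = 3·1 + 0  (stop)
So 1425/131 = [10; 1, 7, 5, 3].

[10; 1, 7, 5, 3]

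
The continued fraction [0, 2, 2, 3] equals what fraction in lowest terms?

Using pₖ = aₖpₖ₋₁ + pₖ₋₂ and qₖ = aₖqₖ₋₁ + qₖ₋₂:
  k=0: a=0, p=0, q=1
  k=1: a=2, p=1, q=2
  k=2: a=2, p=2, q=5
  k=3: a=3, p=7, q=17

7/17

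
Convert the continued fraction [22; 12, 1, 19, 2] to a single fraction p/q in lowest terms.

11723/531

Fold from the inside: start with 2/1.
  19 + 1/2 = 39/2
  1 + 2/39 = 41/39
  12 + 39/41 = 531/41
  22 + 41/531 = 11723/531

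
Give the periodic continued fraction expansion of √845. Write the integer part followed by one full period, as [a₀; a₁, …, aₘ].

[29; 14, 1, 1, 14, 58]

a₀ = ⌊√845⌋ = 29.
With m₀=0, d₀=1 and mₖ₊₁ = dₖaₖ − mₖ, dₖ₊₁ = (n − mₖ₊₁²)/dₖ, aₖ₊₁ = ⌊(a₀+mₖ₊₁)/dₖ₊₁⌋:
  k=1: m=29, d=4, a=14
  k=2: m=27, d=29, a=1
  k=3: m=2, d=29, a=1
  k=4: m=27, d=4, a=14
  k=5: m=29, d=1, a=58
d=1 and a=2a₀=58 at k=5, so the next step gives (m, d) = (29, 4) again — its k=1 value — and the period has length 5.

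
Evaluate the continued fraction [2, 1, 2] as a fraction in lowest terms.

Fold from the inside: start with 2/1.
  1 + 1/2 = 3/2
  2 + 2/3 = 8/3

8/3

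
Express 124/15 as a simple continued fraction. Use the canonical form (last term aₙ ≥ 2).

[8; 3, 1, 3]

124 = 8·15 + 4
15 = 3·4 + 3
4 = 1·3 + 1
3 = 3·1 + 0  (stop)
So 124/15 = [8; 3, 1, 3].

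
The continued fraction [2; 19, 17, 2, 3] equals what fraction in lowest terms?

Fold from the inside: start with 3/1.
  2 + 1/3 = 7/3
  17 + 3/7 = 122/7
  19 + 7/122 = 2325/122
  2 + 122/2325 = 4772/2325

4772/2325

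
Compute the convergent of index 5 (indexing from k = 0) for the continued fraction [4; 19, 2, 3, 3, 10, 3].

18661/4606

Using pₖ = aₖpₖ₋₁ + pₖ₋₂, qₖ = aₖqₖ₋₁ + qₖ₋₂ (with p₋₁=1, p₋₂=0, q₋₁=0, q₋₂=1):
  k=0: a=4, p=4, q=1
  k=1: a=19, p=77, q=19
  k=2: a=2, p=158, q=39
  k=3: a=3, p=551, q=136
  k=4: a=3, p=1811, q=447
  k=5: a=10, p=18661, q=4606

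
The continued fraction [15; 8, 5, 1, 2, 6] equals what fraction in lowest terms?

13353/883

Fold from the inside: start with 6/1.
  2 + 1/6 = 13/6
  1 + 6/13 = 19/13
  5 + 13/19 = 108/19
  8 + 19/108 = 883/108
  15 + 108/883 = 13353/883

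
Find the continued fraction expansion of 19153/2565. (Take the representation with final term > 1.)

19153 = 7·2565 + 1198
2565 = 2·1198 + 169
1198 = 7·169 + 15
169 = 11·15 + 4
15 = 3·4 + 3
4 = 1·3 + 1
3 = 3·1 + 0  (stop)
So 19153/2565 = [7; 2, 7, 11, 3, 1, 3].

[7; 2, 7, 11, 3, 1, 3]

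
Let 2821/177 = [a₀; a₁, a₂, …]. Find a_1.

1

2821 = 15·177 + 166   →  a_0 = 15
177 = 1·166 + 11   →  a_1 = 1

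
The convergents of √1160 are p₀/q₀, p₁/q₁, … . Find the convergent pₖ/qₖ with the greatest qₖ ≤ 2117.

√1160 = [34; 17, 68, …] (period length 2).
Convergents:
  p_0/q_0 = 34/1
  p_1/q_1 = 579/17
  p_2/q_2 = 39406/1157
  p_3/q_3 = 670481/19686
q_2 = 1157 ≤ 2117 < 19686 = q_3, so the answer is 39406/1157.

39406/1157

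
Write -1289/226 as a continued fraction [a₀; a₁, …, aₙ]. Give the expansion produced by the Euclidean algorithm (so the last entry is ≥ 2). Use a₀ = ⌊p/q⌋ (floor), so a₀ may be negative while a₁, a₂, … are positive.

-1289 = -6·226 + 67
226 = 3·67 + 25
67 = 2·25 + 17
25 = 1·17 + 8
17 = 2·8 + 1
8 = 8·1 + 0  (stop)
So -1289/226 = [-6; 3, 2, 1, 2, 8].

[-6; 3, 2, 1, 2, 8]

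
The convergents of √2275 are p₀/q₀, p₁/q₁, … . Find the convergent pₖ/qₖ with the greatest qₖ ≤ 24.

1097/23

√2275 = [47; 1, 2, 3, 2, 1, 94, …] (period length 6).
Convergents:
  p_0/q_0 = 47/1
  p_1/q_1 = 48/1
  p_2/q_2 = 143/3
  p_3/q_3 = 477/10
  p_4/q_4 = 1097/23
  p_5/q_5 = 1574/33
q_4 = 23 ≤ 24 < 33 = q_5, so the answer is 1097/23.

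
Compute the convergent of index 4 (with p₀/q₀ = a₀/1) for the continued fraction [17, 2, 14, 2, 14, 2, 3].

Using pₖ = aₖpₖ₋₁ + pₖ₋₂, qₖ = aₖqₖ₋₁ + qₖ₋₂ (with p₋₁=1, p₋₂=0, q₋₁=0, q₋₂=1):
  k=0: a=17, p=17, q=1
  k=1: a=2, p=35, q=2
  k=2: a=14, p=507, q=29
  k=3: a=2, p=1049, q=60
  k=4: a=14, p=15193, q=869

15193/869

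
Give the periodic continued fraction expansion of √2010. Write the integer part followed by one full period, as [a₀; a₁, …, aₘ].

[44; 1, 4, 1, 88]

a₀ = ⌊√2010⌋ = 44.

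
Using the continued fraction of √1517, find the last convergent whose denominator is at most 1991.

√1517 = [38; 1, 18, 2, 18, 1, 76, …] (period length 6).
Convergents:
  p_0/q_0 = 38/1
  p_1/q_1 = 39/1
  p_2/q_2 = 740/19
  p_3/q_3 = 1519/39
  p_4/q_4 = 28082/721
  p_5/q_5 = 29601/760
  p_6/q_6 = 2277758/58481
q_5 = 760 ≤ 1991 < 58481 = q_6, so the answer is 29601/760.

29601/760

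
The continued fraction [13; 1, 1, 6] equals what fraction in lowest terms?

176/13

Using pₖ = aₖpₖ₋₁ + pₖ₋₂ and qₖ = aₖqₖ₋₁ + qₖ₋₂:
  k=0: a=13, p=13, q=1
  k=1: a=1, p=14, q=1
  k=2: a=1, p=27, q=2
  k=3: a=6, p=176, q=13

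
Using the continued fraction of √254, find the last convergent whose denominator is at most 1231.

√254 = [15; 1, 14, 1, 30, …] (period length 4).
Convergents:
  p_0/q_0 = 15/1
  p_1/q_1 = 16/1
  p_2/q_2 = 239/15
  p_3/q_3 = 255/16
  p_4/q_4 = 7889/495
  p_5/q_5 = 8144/511
  p_6/q_6 = 121905/7649
q_5 = 511 ≤ 1231 < 7649 = q_6, so the answer is 8144/511.

8144/511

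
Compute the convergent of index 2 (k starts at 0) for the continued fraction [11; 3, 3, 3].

Using pₖ = aₖpₖ₋₁ + pₖ₋₂, qₖ = aₖqₖ₋₁ + qₖ₋₂ (with p₋₁=1, p₋₂=0, q₋₁=0, q₋₂=1):
  k=0: a=11, p=11, q=1
  k=1: a=3, p=34, q=3
  k=2: a=3, p=113, q=10

113/10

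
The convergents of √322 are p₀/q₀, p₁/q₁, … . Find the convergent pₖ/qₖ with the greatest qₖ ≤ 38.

323/18

√322 = [17; 1, 16, 1, 34, …] (period length 4).
Convergents:
  p_0/q_0 = 17/1
  p_1/q_1 = 18/1
  p_2/q_2 = 305/17
  p_3/q_3 = 323/18
  p_4/q_4 = 11287/629
q_3 = 18 ≤ 38 < 629 = q_4, so the answer is 323/18.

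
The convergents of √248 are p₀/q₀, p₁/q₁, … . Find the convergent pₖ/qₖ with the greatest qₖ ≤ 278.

√248 = [15; 1, 2, 1, 30, …] (period length 4).
Convergents:
  p_0/q_0 = 15/1
  p_1/q_1 = 16/1
  p_2/q_2 = 47/3
  p_3/q_3 = 63/4
  p_4/q_4 = 1937/123
  p_5/q_5 = 2000/127
  p_6/q_6 = 5937/377
q_5 = 127 ≤ 278 < 377 = q_6, so the answer is 2000/127.

2000/127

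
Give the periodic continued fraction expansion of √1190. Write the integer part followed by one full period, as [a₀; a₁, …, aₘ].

[34; 2, 68]

a₀ = ⌊√1190⌋ = 34.
With m₀=0, d₀=1 and mₖ₊₁ = dₖaₖ − mₖ, dₖ₊₁ = (n − mₖ₊₁²)/dₖ, aₖ₊₁ = ⌊(a₀+mₖ₊₁)/dₖ₊₁⌋:
  k=1: m=34, d=34, a=2
  k=2: m=34, d=1, a=68
d=1 and a=2a₀=68 at k=2, so the next step gives (m, d) = (34, 34) again — its k=1 value — and the period has length 2.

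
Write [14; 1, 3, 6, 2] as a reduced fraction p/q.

797/54

Fold from the inside: start with 2/1.
  6 + 1/2 = 13/2
  3 + 2/13 = 41/13
  1 + 13/41 = 54/41
  14 + 41/54 = 797/54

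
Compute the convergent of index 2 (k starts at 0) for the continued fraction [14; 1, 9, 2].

Using pₖ = aₖpₖ₋₁ + pₖ₋₂, qₖ = aₖqₖ₋₁ + qₖ₋₂ (with p₋₁=1, p₋₂=0, q₋₁=0, q₋₂=1):
  k=0: a=14, p=14, q=1
  k=1: a=1, p=15, q=1
  k=2: a=9, p=149, q=10

149/10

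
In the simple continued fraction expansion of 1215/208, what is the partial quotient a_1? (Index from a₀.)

1

1215 = 5·208 + 175   →  a_0 = 5
208 = 1·175 + 33   →  a_1 = 1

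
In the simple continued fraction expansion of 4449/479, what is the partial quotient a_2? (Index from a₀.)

4449 = 9·479 + 138   →  a_0 = 9
479 = 3·138 + 65   →  a_1 = 3
138 = 2·65 + 8   →  a_2 = 2

2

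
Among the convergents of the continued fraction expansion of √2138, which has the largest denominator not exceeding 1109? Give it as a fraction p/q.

21131/457

√2138 = [46; 4, 5, 5, 4, 92, …] (period length 5).
Convergents:
  p_0/q_0 = 46/1
  p_1/q_1 = 185/4
  p_2/q_2 = 971/21
  p_3/q_3 = 5040/109
  p_4/q_4 = 21131/457
  p_5/q_5 = 1949092/42153
q_4 = 457 ≤ 1109 < 42153 = q_5, so the answer is 21131/457.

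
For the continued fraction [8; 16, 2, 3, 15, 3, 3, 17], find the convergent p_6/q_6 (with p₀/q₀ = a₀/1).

Using pₖ = aₖpₖ₋₁ + pₖ₋₂, qₖ = aₖqₖ₋₁ + qₖ₋₂ (with p₋₁=1, p₋₂=0, q₋₁=0, q₋₂=1):
  k=0: a=8, p=8, q=1
  k=1: a=16, p=129, q=16
  k=2: a=2, p=266, q=33
  k=3: a=3, p=927, q=115
  k=4: a=15, p=14171, q=1758
  k=5: a=3, p=43440, q=5389
  k=6: a=3, p=144491, q=17925

144491/17925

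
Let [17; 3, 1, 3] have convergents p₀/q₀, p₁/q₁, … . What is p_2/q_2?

69/4

Using pₖ = aₖpₖ₋₁ + pₖ₋₂, qₖ = aₖqₖ₋₁ + qₖ₋₂ (with p₋₁=1, p₋₂=0, q₋₁=0, q₋₂=1):
  k=0: a=17, p=17, q=1
  k=1: a=3, p=52, q=3
  k=2: a=1, p=69, q=4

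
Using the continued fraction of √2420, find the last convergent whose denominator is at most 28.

1279/26

√2420 = [49; 5, 5, 1, 18, 1, 5, 5, 98, …] (period length 8).
Convergents:
  p_0/q_0 = 49/1
  p_1/q_1 = 246/5
  p_2/q_2 = 1279/26
  p_3/q_3 = 1525/31
q_2 = 26 ≤ 28 < 31 = q_3, so the answer is 1279/26.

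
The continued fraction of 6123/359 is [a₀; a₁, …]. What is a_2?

6123 = 17·359 + 20   →  a_0 = 17
359 = 17·20 + 19   →  a_1 = 17
20 = 1·19 + 1   →  a_2 = 1

1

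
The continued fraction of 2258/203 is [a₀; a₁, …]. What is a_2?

8

2258 = 11·203 + 25   →  a_0 = 11
203 = 8·25 + 3   →  a_1 = 8
25 = 8·3 + 1   →  a_2 = 8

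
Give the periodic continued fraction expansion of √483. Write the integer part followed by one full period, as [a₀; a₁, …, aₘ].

a₀ = ⌊√483⌋ = 21.

[21; 1, 42]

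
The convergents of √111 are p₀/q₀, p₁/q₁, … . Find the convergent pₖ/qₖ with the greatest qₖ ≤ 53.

295/28

√111 = [10; 1, 1, 6, 1, 1, 20, …] (period length 6).
Convergents:
  p_0/q_0 = 10/1
  p_1/q_1 = 11/1
  p_2/q_2 = 21/2
  p_3/q_3 = 137/13
  p_4/q_4 = 158/15
  p_5/q_5 = 295/28
  p_6/q_6 = 6058/575
q_5 = 28 ≤ 53 < 575 = q_6, so the answer is 295/28.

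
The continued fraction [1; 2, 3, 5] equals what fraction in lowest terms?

53/37

Using pₖ = aₖpₖ₋₁ + pₖ₋₂ and qₖ = aₖqₖ₋₁ + qₖ₋₂:
  k=0: a=1, p=1, q=1
  k=1: a=2, p=3, q=2
  k=2: a=3, p=10, q=7
  k=3: a=5, p=53, q=37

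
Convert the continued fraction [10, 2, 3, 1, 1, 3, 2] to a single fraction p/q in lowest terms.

1357/130

Fold from the inside: start with 2/1.
  3 + 1/2 = 7/2
  1 + 2/7 = 9/7
  1 + 7/9 = 16/9
  3 + 9/16 = 57/16
  2 + 16/57 = 130/57
  10 + 57/130 = 1357/130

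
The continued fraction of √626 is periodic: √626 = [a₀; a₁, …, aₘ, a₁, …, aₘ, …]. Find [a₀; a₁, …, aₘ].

[25; 50]

a₀ = ⌊√626⌋ = 25.
With m₀=0, d₀=1 and mₖ₊₁ = dₖaₖ − mₖ, dₖ₊₁ = (n − mₖ₊₁²)/dₖ, aₖ₊₁ = ⌊(a₀+mₖ₊₁)/dₖ₊₁⌋:
  k=1: m=25, d=1, a=50
d=1 and a=2a₀=50 at k=1, so the next step gives (m, d) = (25, 1) again — its k=1 value — and the period has length 1.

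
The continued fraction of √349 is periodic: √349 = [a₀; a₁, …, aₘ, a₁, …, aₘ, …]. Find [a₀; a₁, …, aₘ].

a₀ = ⌊√349⌋ = 18.
With m₀=0, d₀=1 and mₖ₊₁ = dₖaₖ − mₖ, dₖ₊₁ = (n − mₖ₊₁²)/dₖ, aₖ₊₁ = ⌊(a₀+mₖ₊₁)/dₖ₊₁⌋:
  k=1: m=18, d=25, a=1
  k=2: m=7, d=12, a=2
  k=3: m=17, d=5, a=7
  k=4: m=18, d=5, a=7
  k=5: m=17, d=12, a=2
  k=6: m=7, d=25, a=1
  k=7: m=18, d=1, a=36
d=1 and a=2a₀=36 at k=7, so the next step gives (m, d) = (18, 25) again — its k=1 value — and the period has length 7.

[18; 1, 2, 7, 7, 2, 1, 36]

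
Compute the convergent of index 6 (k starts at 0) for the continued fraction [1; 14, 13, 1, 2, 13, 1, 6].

Using pₖ = aₖpₖ₋₁ + pₖ₋₂, qₖ = aₖqₖ₋₁ + qₖ₋₂ (with p₋₁=1, p₋₂=0, q₋₁=0, q₋₂=1):
  k=0: a=1, p=1, q=1
  k=1: a=14, p=15, q=14
  k=2: a=13, p=196, q=183
  k=3: a=1, p=211, q=197
  k=4: a=2, p=618, q=577
  k=5: a=13, p=8245, q=7698
  k=6: a=1, p=8863, q=8275

8863/8275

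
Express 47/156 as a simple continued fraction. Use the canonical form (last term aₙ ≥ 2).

47 = 0*156 + 47
156 = 3*47 + 15
47 = 3*15 + 2
15 = 7*2 + 1
2 = 2*1 + 0  (stop)
So 47/156 = [0; 3, 3, 7, 2].

[0; 3, 3, 7, 2]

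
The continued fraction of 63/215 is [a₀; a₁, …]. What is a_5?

1

63 = 0·215 + 63   →  a_0 = 0
215 = 3·63 + 26   →  a_1 = 3
63 = 2·26 + 11   →  a_2 = 2
26 = 2·11 + 4   →  a_3 = 2
11 = 2·4 + 3   →  a_4 = 2
4 = 1·3 + 1   →  a_5 = 1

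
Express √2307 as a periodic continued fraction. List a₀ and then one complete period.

a₀ = ⌊√2307⌋ = 48.
With m₀=0, d₀=1 and mₖ₊₁ = dₖaₖ − mₖ, dₖ₊₁ = (n − mₖ₊₁²)/dₖ, aₖ₊₁ = ⌊(a₀+mₖ₊₁)/dₖ₊₁⌋:
  k=1: m=48, d=3, a=32
  k=2: m=48, d=1, a=96
d=1 and a=2a₀=96 at k=2, so the next step gives (m, d) = (48, 3) again — its k=1 value — and the period has length 2.

[48; 32, 96]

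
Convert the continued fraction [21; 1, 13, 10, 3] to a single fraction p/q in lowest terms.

Fold from the inside: start with 3/1.
  10 + 1/3 = 31/3
  13 + 3/31 = 406/31
  1 + 31/406 = 437/406
  21 + 406/437 = 9583/437

9583/437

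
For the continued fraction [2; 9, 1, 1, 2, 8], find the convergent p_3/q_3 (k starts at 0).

40/19

Using pₖ = aₖpₖ₋₁ + pₖ₋₂, qₖ = aₖqₖ₋₁ + qₖ₋₂ (with p₋₁=1, p₋₂=0, q₋₁=0, q₋₂=1):
  k=0: a=2, p=2, q=1
  k=1: a=9, p=19, q=9
  k=2: a=1, p=21, q=10
  k=3: a=1, p=40, q=19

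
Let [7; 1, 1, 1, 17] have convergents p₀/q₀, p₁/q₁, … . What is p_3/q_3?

Using pₖ = aₖpₖ₋₁ + pₖ₋₂, qₖ = aₖqₖ₋₁ + qₖ₋₂ (with p₋₁=1, p₋₂=0, q₋₁=0, q₋₂=1):
  k=0: a=7, p=7, q=1
  k=1: a=1, p=8, q=1
  k=2: a=1, p=15, q=2
  k=3: a=1, p=23, q=3

23/3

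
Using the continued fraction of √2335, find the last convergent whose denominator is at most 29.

1353/28

√2335 = [48; 3, 9, 3, 96, …] (period length 4).
Convergents:
  p_0/q_0 = 48/1
  p_1/q_1 = 145/3
  p_2/q_2 = 1353/28
  p_3/q_3 = 4204/87
q_2 = 28 ≤ 29 < 87 = q_3, so the answer is 1353/28.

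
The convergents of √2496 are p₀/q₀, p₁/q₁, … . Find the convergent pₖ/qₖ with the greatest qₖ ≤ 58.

√2496 = [49; 1, 23, 1, 98, …] (period length 4).
Convergents:
  p_0/q_0 = 49/1
  p_1/q_1 = 50/1
  p_2/q_2 = 1199/24
  p_3/q_3 = 1249/25
  p_4/q_4 = 123601/2474
q_3 = 25 ≤ 58 < 2474 = q_4, so the answer is 1249/25.

1249/25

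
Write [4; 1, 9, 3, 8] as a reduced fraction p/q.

Fold from the inside: start with 8/1.
  3 + 1/8 = 25/8
  9 + 8/25 = 233/25
  1 + 25/233 = 258/233
  4 + 233/258 = 1265/258

1265/258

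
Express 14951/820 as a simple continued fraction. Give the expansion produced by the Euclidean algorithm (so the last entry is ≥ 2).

[18; 4, 3, 2, 2, 3, 3]

14951 = 18*820 + 191
820 = 4*191 + 56
191 = 3*56 + 23
56 = 2*23 + 10
23 = 2*10 + 3
10 = 3*3 + 1
3 = 3*1 + 0  (stop)
So 14951/820 = [18; 4, 3, 2, 2, 3, 3].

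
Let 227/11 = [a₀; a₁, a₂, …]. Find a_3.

1

227 = 20·11 + 7   →  a_0 = 20
11 = 1·7 + 4   →  a_1 = 1
7 = 1·4 + 3   →  a_2 = 1
4 = 1·3 + 1   →  a_3 = 1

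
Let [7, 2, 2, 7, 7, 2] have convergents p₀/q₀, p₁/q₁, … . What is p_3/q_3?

Using pₖ = aₖpₖ₋₁ + pₖ₋₂, qₖ = aₖqₖ₋₁ + qₖ₋₂ (with p₋₁=1, p₋₂=0, q₋₁=0, q₋₂=1):
  k=0: a=7, p=7, q=1
  k=1: a=2, p=15, q=2
  k=2: a=2, p=37, q=5
  k=3: a=7, p=274, q=37

274/37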